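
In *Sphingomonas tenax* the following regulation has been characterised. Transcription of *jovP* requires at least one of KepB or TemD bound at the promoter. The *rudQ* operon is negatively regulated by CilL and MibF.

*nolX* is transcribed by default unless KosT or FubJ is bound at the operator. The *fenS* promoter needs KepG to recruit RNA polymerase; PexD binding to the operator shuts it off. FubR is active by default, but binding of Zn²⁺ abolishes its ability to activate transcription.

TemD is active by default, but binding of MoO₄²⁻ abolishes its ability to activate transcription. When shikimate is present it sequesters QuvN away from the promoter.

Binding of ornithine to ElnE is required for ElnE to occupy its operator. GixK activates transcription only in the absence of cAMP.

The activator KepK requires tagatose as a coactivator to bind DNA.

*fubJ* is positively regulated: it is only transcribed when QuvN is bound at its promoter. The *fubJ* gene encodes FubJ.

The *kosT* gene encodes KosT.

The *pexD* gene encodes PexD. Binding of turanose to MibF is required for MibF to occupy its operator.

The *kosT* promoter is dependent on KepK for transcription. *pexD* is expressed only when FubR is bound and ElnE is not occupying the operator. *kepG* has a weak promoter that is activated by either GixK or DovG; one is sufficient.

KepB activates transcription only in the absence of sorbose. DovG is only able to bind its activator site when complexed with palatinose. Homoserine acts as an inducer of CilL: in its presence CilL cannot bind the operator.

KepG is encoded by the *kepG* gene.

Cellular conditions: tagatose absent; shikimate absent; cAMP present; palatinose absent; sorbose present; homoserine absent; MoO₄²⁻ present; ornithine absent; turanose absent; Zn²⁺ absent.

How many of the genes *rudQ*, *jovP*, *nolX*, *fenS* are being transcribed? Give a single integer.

0

Homoserine is absent, so CilL is active.
Turanose is absent, so MibF is inactive.
With repressor CilL bound, *rudQ* is not transcribed.
→ *rudQ* is OFF.
Sorbose is present, so KepB is inactive.
MoO₄²⁻ is present, so TemD is inactive.
No activator is available at the *jovP* promoter, so *jovP* is not transcribed.
→ *jovP* is OFF.
Tagatose is absent, so KepK is inactive.
Required activator KepK is absent, so *kosT* is not transcribed.
So KosT is not produced.
Shikimate is absent, so QuvN is active.
No repressor is bound and QuvN is active, so *fubJ* is transcribed.
So FubJ is produced and active.
With repressor FubJ bound, *nolX* is not transcribed.
→ *nolX* is OFF.
Ornithine is absent, so ElnE is inactive.
Zn²⁺ is absent, so FubR is active.
No repressor is bound and FubR is active, so *pexD* is transcribed.
So PexD is produced and active.
cAMP is present, so GixK is inactive.
Palatinose is absent, so DovG is inactive.
No activator is available at the *kepG* promoter, so *kepG* is not transcribed.
So KepG is not produced.
With repressor PexD bound, *fenS* is not transcribed.
→ *fenS* is OFF.
0 of the 4 genes are transcribed.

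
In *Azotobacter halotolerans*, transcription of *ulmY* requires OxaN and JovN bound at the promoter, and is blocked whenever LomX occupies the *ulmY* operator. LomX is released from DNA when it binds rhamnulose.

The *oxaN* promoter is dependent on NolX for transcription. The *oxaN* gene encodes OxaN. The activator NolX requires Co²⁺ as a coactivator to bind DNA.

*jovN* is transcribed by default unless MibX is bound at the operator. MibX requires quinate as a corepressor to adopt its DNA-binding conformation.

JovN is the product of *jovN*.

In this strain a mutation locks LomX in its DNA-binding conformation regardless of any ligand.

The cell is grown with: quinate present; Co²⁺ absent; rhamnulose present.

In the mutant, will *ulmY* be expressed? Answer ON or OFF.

Co²⁺ is absent, so NolX is inactive.
Required activator NolX is absent, so *oxaN* is not transcribed.
So OxaN is not produced.
Quinate is present, so MibX is active.
With repressor MibX bound, *jovN* is not transcribed.
So JovN is not produced.
LomX is constitutively active in this strain.
With repressor LomX bound, *ulmY* is not transcribed.

OFF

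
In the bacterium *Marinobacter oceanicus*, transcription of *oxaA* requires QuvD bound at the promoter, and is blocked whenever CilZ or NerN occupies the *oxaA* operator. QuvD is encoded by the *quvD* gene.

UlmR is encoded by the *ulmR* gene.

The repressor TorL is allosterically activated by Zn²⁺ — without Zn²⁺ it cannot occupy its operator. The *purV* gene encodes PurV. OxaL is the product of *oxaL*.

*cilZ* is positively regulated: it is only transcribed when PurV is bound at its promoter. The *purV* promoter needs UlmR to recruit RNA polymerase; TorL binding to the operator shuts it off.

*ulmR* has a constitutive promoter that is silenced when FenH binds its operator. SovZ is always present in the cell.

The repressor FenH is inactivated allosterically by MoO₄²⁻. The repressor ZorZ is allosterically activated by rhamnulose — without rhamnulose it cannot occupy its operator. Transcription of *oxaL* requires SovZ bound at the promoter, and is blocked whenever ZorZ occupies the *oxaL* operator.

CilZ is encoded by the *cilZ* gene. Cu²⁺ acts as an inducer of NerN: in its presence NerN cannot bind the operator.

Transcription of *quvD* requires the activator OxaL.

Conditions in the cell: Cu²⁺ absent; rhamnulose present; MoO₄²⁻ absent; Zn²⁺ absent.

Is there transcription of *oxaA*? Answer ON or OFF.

OFF

Zn²⁺ is absent, so TorL is inactive.
MoO₄²⁻ is absent, so FenH is active.
With repressor FenH bound, *ulmR* is not transcribed.
So UlmR is not produced.
Required activator UlmR is absent, so *purV* is not transcribed.
So PurV is not produced.
Required activator PurV is absent, so *cilZ* is not transcribed.
So CilZ is not produced.
Cu²⁺ is absent, so NerN is active.
Rhamnulose is present, so ZorZ is active.
SovZ is produced constitutively and is active.
With repressor ZorZ bound, *oxaL* is not transcribed.
So OxaL is not produced.
Required activator OxaL is absent, so *quvD* is not transcribed.
So QuvD is not produced.
With repressor NerN bound, *oxaA* is not transcribed.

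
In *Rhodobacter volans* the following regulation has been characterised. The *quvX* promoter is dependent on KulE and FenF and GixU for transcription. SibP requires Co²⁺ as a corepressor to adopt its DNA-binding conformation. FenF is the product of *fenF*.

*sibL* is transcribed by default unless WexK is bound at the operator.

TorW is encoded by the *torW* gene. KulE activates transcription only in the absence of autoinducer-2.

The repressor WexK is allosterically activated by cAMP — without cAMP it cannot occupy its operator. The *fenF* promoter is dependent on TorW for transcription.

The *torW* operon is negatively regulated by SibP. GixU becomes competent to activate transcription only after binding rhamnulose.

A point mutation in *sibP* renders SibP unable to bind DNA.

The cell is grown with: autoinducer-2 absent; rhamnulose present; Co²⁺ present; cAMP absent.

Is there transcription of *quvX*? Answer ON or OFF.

Autoinducer-2 is absent, so KulE is active.
SibP is non-functional in this strain, so it has no effect.
With no repressor bound, *torW* is transcribed.
So TorW is produced and active.
No repressor is bound and TorW is active, so *fenF* is transcribed.
So FenF is produced and active.
Rhamnulose is present, so GixU is active.
No repressor is bound and KulE and FenF and GixU are active, so *quvX* is transcribed.

ON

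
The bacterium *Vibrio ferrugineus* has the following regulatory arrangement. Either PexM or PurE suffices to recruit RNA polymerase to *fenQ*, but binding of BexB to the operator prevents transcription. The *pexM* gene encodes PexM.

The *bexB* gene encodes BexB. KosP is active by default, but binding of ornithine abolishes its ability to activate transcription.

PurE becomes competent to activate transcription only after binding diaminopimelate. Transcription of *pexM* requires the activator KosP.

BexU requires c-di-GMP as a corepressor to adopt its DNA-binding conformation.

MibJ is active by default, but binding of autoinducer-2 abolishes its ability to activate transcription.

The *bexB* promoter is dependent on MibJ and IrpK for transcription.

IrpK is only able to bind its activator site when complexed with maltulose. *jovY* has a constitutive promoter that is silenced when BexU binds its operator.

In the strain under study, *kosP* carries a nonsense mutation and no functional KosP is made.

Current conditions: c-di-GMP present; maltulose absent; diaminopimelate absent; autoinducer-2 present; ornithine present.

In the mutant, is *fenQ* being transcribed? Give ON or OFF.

OFF

Autoinducer-2 is present, so MibJ is inactive.
Maltulose is absent, so IrpK is inactive.
Required activator MibJ is absent, so *bexB* is not transcribed.
So BexB is not produced.
KosP is non-functional in this strain, so it has no effect.
Required activator KosP is absent, so *pexM* is not transcribed.
So PexM is not produced.
Diaminopimelate is absent, so PurE is inactive.
No activator is available at the *fenQ* promoter, so *fenQ* is not transcribed.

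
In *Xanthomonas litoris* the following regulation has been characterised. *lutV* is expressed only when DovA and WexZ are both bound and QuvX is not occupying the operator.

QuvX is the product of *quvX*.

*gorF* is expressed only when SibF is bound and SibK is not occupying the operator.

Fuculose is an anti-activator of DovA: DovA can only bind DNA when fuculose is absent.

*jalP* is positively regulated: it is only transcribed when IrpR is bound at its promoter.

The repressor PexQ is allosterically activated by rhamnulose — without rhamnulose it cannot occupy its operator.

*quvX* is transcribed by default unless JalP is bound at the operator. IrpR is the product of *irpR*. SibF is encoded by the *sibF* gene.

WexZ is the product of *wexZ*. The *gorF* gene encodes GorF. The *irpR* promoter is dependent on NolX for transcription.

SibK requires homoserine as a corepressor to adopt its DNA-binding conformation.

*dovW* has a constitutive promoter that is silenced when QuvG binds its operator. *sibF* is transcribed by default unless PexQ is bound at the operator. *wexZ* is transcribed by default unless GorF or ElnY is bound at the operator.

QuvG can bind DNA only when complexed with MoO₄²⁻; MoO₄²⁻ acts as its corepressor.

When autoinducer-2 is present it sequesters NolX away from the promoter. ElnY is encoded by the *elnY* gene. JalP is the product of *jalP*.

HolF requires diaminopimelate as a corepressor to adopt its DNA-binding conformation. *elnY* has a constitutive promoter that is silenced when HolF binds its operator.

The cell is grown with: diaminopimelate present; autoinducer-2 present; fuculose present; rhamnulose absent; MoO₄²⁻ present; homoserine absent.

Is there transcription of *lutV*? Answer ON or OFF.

OFF

Fuculose is present, so DovA is inactive.
Autoinducer-2 is present, so NolX is inactive.
Required activator NolX is absent, so *irpR* is not transcribed.
So IrpR is not produced.
Required activator IrpR is absent, so *jalP* is not transcribed.
So JalP is not produced.
With no repressor bound, *quvX* is transcribed.
So QuvX is produced and active.
Rhamnulose is absent, so PexQ is inactive.
With no repressor bound, *sibF* is transcribed.
So SibF is produced and active.
Homoserine is absent, so SibK is inactive.
No repressor is bound and SibF is active, so *gorF* is transcribed.
So GorF is produced and active.
Diaminopimelate is present, so HolF is active.
With repressor HolF bound, *elnY* is not transcribed.
So ElnY is not produced.
With repressor GorF bound, *wexZ* is not transcribed.
So WexZ is not produced.
With repressor QuvX bound, *lutV* is not transcribed.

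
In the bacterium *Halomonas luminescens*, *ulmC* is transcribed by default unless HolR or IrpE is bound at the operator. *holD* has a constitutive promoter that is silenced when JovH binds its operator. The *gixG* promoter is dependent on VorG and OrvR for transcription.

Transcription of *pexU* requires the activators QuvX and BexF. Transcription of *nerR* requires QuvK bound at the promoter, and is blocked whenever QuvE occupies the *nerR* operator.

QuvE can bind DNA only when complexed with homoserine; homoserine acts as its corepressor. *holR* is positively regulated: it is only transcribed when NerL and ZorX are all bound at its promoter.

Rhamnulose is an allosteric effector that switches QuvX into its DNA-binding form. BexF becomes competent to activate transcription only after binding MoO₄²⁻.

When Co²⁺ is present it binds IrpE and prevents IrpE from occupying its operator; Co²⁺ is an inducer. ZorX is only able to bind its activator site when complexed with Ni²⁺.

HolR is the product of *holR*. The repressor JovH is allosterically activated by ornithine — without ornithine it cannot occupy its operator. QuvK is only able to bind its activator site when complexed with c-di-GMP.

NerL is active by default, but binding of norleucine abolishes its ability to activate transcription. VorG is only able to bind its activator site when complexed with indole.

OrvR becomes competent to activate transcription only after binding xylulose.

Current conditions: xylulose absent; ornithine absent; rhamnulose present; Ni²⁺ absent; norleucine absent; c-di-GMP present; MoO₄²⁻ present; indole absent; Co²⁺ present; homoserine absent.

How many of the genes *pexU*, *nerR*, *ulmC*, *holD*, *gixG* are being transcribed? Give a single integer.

Rhamnulose is present, so QuvX is active.
MoO₄²⁻ is present, so BexF is active.
No repressor is bound and QuvX and BexF are active, so *pexU* is transcribed.
→ *pexU* is ON.
c-di-GMP is present, so QuvK is active.
Homoserine is absent, so QuvE is inactive.
No repressor is bound and QuvK is active, so *nerR* is transcribed.
→ *nerR* is ON.
Norleucine is absent, so NerL is active.
Ni²⁺ is absent, so ZorX is inactive.
Required activator ZorX is absent, so *holR* is not transcribed.
So HolR is not produced.
Co²⁺ is present, so IrpE is inactive.
With no repressor bound, *ulmC* is transcribed.
→ *ulmC* is ON.
Ornithine is absent, so JovH is inactive.
With no repressor bound, *holD* is transcribed.
→ *holD* is ON.
Indole is absent, so VorG is inactive.
Xylulose is absent, so OrvR is inactive.
Required activator VorG is absent, so *gixG* is not transcribed.
→ *gixG* is OFF.
4 of the 5 genes are transcribed.

4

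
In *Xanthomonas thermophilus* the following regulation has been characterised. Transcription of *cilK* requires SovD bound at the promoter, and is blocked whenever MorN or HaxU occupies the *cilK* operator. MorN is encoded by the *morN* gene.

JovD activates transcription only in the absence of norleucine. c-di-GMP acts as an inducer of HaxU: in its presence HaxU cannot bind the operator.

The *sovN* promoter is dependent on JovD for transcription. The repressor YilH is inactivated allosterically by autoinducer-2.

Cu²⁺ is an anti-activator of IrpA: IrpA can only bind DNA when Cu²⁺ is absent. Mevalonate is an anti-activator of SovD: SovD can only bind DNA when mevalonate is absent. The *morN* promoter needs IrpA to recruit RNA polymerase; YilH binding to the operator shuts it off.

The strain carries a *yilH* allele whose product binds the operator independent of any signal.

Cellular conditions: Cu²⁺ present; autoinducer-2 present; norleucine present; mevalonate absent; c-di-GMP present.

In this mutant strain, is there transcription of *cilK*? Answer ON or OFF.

Cu²⁺ is present, so IrpA is inactive.
YilH is constitutively active in this strain.
With repressor YilH bound, *morN* is not transcribed.
So MorN is not produced.
Mevalonate is absent, so SovD is active.
c-di-GMP is present, so HaxU is inactive.
No repressor is bound and SovD is active, so *cilK* is transcribed.

ON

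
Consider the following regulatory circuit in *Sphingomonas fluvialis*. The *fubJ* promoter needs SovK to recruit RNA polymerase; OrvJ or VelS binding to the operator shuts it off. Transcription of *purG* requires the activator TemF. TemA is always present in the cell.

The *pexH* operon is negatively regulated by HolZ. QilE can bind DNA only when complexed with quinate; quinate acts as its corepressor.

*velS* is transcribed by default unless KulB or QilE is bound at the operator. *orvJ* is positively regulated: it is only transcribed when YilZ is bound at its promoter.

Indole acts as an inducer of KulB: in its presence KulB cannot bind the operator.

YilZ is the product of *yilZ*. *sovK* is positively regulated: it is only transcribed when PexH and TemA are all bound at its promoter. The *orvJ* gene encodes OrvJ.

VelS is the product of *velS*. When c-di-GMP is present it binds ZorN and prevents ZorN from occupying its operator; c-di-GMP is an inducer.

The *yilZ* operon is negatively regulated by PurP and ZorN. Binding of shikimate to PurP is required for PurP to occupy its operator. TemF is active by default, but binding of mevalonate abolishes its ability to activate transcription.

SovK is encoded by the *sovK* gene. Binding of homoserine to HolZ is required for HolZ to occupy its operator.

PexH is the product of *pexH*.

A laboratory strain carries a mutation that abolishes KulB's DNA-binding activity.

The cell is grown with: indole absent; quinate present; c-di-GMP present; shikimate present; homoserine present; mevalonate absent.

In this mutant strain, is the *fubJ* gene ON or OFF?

Homoserine is present, so HolZ is active.
With repressor HolZ bound, *pexH* is not transcribed.
So PexH is not produced.
TemA is produced constitutively and is active.
Required activator PexH is absent, so *sovK* is not transcribed.
So SovK is not produced.
Shikimate is present, so PurP is active.
c-di-GMP is present, so ZorN is inactive.
With repressor PurP bound, *yilZ* is not transcribed.
So YilZ is not produced.
Required activator YilZ is absent, so *orvJ* is not transcribed.
So OrvJ is not produced.
KulB is non-functional in this strain, so it has no effect.
Quinate is present, so QilE is active.
With repressor QilE bound, *velS* is not transcribed.
So VelS is not produced.
Required activator SovK is absent, so *fubJ* is not transcribed.

OFF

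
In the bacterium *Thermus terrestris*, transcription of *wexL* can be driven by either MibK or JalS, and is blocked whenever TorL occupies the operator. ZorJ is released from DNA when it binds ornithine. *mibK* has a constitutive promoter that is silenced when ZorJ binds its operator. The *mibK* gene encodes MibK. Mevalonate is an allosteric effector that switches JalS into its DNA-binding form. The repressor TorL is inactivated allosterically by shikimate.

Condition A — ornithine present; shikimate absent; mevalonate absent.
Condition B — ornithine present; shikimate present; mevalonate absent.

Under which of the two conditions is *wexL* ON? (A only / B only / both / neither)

Condition A:
Ornithine is present, so ZorJ is inactive.
With no repressor bound, *mibK* is transcribed.
So MibK is produced and active.
Shikimate is absent, so TorL is active.
Mevalonate is absent, so JalS is inactive.
With repressor TorL bound, *wexL* is not transcribed.
→ *wexL* is OFF in A.
Condition B:
Ornithine is present, so ZorJ is inactive.
With no repressor bound, *mibK* is transcribed.
So MibK is produced and active.
Shikimate is present, so TorL is inactive.
Mevalonate is absent, so JalS is inactive.
Activator MibK is present, so *wexL* is transcribed.
→ *wexL* is ON in B.

B only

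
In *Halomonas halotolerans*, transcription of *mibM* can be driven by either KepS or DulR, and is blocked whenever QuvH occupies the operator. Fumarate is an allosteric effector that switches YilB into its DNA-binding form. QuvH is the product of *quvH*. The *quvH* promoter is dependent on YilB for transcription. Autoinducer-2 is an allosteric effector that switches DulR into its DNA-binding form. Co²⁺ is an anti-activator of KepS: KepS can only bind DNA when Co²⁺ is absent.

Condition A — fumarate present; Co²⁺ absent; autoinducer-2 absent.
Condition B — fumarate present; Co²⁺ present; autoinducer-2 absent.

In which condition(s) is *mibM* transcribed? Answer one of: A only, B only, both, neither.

neither

Condition A:
Fumarate is present, so YilB is active.
No repressor is bound and YilB is active, so *quvH* is transcribed.
So QuvH is produced and active.
Co²⁺ is absent, so KepS is active.
Autoinducer-2 is absent, so DulR is inactive.
With repressor QuvH bound, *mibM* is not transcribed.
→ *mibM* is OFF in A.
Condition B:
Fumarate is present, so YilB is active.
No repressor is bound and YilB is active, so *quvH* is transcribed.
So QuvH is produced and active.
Co²⁺ is present, so KepS is inactive.
Autoinducer-2 is absent, so DulR is inactive.
With repressor QuvH bound, *mibM* is not transcribed.
→ *mibM* is OFF in B.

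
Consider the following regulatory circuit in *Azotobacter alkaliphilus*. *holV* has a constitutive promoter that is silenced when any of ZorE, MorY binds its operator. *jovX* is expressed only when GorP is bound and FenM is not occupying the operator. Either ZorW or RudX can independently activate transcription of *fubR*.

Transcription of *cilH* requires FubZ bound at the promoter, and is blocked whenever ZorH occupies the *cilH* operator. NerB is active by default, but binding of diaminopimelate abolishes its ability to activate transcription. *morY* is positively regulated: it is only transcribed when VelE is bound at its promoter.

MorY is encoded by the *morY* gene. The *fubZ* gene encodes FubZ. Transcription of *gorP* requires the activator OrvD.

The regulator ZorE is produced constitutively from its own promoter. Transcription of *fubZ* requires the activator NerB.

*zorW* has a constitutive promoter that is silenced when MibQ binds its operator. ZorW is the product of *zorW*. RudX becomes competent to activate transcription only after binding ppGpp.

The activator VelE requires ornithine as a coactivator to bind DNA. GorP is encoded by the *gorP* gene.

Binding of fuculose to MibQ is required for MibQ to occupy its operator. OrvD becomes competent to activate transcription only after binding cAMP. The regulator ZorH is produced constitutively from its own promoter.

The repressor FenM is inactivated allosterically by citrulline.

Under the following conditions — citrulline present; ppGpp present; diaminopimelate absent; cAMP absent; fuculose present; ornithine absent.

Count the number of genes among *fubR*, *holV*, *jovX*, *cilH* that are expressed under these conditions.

Fuculose is present, so MibQ is active.
With repressor MibQ bound, *zorW* is not transcribed.
So ZorW is not produced.
ppGpp is present, so RudX is active.
Activator RudX is present, so *fubR* is transcribed.
→ *fubR* is ON.
ZorE is produced constitutively and is active.
Ornithine is absent, so VelE is inactive.
Required activator VelE is absent, so *morY* is not transcribed.
So MorY is not produced.
With repressor ZorE bound, *holV* is not transcribed.
→ *holV* is OFF.
cAMP is absent, so OrvD is inactive.
Required activator OrvD is absent, so *gorP* is not transcribed.
So GorP is not produced.
Citrulline is present, so FenM is inactive.
Required activator GorP is absent, so *jovX* is not transcribed.
→ *jovX* is OFF.
Diaminopimelate is absent, so NerB is active.
No repressor is bound and NerB is active, so *fubZ* is transcribed.
So FubZ is produced and active.
ZorH is produced constitutively and is active.
With repressor ZorH bound, *cilH* is not transcribed.
→ *cilH* is OFF.
1 of the 4 genes is transcribed.

1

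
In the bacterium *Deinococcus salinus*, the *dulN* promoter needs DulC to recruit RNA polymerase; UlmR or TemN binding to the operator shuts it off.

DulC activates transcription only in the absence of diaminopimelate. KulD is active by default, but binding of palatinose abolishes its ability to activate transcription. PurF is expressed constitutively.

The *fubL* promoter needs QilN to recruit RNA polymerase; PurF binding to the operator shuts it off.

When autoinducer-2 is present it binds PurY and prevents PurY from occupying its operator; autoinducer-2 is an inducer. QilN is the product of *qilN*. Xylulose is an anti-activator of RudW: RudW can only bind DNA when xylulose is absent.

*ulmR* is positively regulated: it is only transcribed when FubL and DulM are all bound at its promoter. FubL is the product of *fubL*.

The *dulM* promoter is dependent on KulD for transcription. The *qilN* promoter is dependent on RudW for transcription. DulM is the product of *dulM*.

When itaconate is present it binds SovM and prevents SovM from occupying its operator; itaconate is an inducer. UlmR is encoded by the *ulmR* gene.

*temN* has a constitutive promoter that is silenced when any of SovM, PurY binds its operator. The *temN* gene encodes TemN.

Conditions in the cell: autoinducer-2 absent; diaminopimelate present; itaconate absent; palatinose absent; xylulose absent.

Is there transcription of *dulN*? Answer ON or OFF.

Xylulose is absent, so RudW is active.
No repressor is bound and RudW is active, so *qilN* is transcribed.
So QilN is produced and active.
PurF is produced constitutively and is active.
With repressor PurF bound, *fubL* is not transcribed.
So FubL is not produced.
Palatinose is absent, so KulD is active.
No repressor is bound and KulD is active, so *dulM* is transcribed.
So DulM is produced and active.
Required activator FubL is absent, so *ulmR* is not transcribed.
So UlmR is not produced.
Diaminopimelate is present, so DulC is inactive.
Itaconate is absent, so SovM is active.
Autoinducer-2 is absent, so PurY is active.
With repressor SovM bound, *temN* is not transcribed.
So TemN is not produced.
Required activator DulC is absent, so *dulN* is not transcribed.

OFF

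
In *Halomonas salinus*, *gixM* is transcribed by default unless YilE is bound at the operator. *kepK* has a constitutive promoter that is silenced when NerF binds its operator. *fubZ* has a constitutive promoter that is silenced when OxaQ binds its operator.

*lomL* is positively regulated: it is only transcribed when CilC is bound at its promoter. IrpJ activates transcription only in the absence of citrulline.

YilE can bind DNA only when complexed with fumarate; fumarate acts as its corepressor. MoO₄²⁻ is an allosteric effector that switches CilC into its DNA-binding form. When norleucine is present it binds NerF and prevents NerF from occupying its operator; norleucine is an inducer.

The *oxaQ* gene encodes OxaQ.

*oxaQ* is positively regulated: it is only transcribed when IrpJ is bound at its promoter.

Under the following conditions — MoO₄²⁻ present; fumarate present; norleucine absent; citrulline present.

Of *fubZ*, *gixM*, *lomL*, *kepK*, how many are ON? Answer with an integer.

2

Citrulline is present, so IrpJ is inactive.
Required activator IrpJ is absent, so *oxaQ* is not transcribed.
So OxaQ is not produced.
With no repressor bound, *fubZ* is transcribed.
→ *fubZ* is ON.
Fumarate is present, so YilE is active.
With repressor YilE bound, *gixM* is not transcribed.
→ *gixM* is OFF.
MoO₄²⁻ is present, so CilC is active.
No repressor is bound and CilC is active, so *lomL* is transcribed.
→ *lomL* is ON.
Norleucine is absent, so NerF is active.
With repressor NerF bound, *kepK* is not transcribed.
→ *kepK* is OFF.
2 of the 4 genes are transcribed.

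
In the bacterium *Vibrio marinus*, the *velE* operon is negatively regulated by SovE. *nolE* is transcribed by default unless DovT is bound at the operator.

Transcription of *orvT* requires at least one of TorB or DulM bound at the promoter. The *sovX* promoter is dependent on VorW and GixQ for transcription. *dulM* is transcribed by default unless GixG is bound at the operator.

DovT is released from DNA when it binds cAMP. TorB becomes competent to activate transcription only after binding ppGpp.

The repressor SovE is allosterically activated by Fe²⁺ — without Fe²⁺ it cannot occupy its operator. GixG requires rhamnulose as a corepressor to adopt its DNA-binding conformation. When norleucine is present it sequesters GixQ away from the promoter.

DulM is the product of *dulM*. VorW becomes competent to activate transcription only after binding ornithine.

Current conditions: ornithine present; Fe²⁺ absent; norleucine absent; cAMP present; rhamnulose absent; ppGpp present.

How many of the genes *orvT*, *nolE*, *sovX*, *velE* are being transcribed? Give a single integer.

4

ppGpp is present, so TorB is active.
Rhamnulose is absent, so GixG is inactive.
With no repressor bound, *dulM* is transcribed.
So DulM is produced and active.
Activator TorB is present, so *orvT* is transcribed.
→ *orvT* is ON.
cAMP is present, so DovT is inactive.
With no repressor bound, *nolE* is transcribed.
→ *nolE* is ON.
Ornithine is present, so VorW is active.
Norleucine is absent, so GixQ is active.
No repressor is bound and VorW and GixQ are active, so *sovX* is transcribed.
→ *sovX* is ON.
Fe²⁺ is absent, so SovE is inactive.
With no repressor bound, *velE* is transcribed.
→ *velE* is ON.
4 of the 4 genes are transcribed.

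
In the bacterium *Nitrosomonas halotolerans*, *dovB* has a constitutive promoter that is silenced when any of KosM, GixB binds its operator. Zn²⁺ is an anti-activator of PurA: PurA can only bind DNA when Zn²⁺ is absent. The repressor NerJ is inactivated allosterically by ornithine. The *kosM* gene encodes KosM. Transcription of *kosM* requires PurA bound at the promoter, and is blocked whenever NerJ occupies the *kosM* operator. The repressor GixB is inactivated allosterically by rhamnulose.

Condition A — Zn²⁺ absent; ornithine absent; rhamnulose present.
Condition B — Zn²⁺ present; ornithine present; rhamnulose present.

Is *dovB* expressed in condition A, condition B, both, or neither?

Condition A:
Zn²⁺ is absent, so PurA is active.
Ornithine is absent, so NerJ is active.
With repressor NerJ bound, *kosM* is not transcribed.
So KosM is not produced.
Rhamnulose is present, so GixB is inactive.
With no repressor bound, *dovB* is transcribed.
→ *dovB* is ON in A.
Condition B:
Zn²⁺ is present, so PurA is inactive.
Ornithine is present, so NerJ is inactive.
Required activator PurA is absent, so *kosM* is not transcribed.
So KosM is not produced.
Rhamnulose is present, so GixB is inactive.
With no repressor bound, *dovB* is transcribed.
→ *dovB* is ON in B.

both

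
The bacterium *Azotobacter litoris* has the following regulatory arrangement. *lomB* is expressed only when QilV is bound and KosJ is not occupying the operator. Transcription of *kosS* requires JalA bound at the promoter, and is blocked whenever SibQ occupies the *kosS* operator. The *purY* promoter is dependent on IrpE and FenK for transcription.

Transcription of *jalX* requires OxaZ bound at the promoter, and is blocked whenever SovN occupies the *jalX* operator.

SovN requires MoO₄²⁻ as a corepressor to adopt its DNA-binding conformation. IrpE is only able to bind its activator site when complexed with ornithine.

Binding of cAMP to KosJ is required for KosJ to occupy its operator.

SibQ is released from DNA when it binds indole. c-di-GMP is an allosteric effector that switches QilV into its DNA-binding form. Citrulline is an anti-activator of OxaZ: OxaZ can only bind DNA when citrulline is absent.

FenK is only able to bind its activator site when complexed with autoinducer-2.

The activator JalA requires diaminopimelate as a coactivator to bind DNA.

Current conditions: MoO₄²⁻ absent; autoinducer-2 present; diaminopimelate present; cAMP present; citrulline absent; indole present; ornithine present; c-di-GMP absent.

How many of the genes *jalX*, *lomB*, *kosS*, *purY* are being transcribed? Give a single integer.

Citrulline is absent, so OxaZ is active.
MoO₄²⁻ is absent, so SovN is inactive.
No repressor is bound and OxaZ is active, so *jalX* is transcribed.
→ *jalX* is ON.
c-di-GMP is absent, so QilV is inactive.
cAMP is present, so KosJ is active.
With repressor KosJ bound, *lomB* is not transcribed.
→ *lomB* is OFF.
Diaminopimelate is present, so JalA is active.
Indole is present, so SibQ is inactive.
No repressor is bound and JalA is active, so *kosS* is transcribed.
→ *kosS* is ON.
Ornithine is present, so IrpE is active.
Autoinducer-2 is present, so FenK is active.
No repressor is bound and IrpE and FenK are active, so *purY* is transcribed.
→ *purY* is ON.
3 of the 4 genes are transcribed.

3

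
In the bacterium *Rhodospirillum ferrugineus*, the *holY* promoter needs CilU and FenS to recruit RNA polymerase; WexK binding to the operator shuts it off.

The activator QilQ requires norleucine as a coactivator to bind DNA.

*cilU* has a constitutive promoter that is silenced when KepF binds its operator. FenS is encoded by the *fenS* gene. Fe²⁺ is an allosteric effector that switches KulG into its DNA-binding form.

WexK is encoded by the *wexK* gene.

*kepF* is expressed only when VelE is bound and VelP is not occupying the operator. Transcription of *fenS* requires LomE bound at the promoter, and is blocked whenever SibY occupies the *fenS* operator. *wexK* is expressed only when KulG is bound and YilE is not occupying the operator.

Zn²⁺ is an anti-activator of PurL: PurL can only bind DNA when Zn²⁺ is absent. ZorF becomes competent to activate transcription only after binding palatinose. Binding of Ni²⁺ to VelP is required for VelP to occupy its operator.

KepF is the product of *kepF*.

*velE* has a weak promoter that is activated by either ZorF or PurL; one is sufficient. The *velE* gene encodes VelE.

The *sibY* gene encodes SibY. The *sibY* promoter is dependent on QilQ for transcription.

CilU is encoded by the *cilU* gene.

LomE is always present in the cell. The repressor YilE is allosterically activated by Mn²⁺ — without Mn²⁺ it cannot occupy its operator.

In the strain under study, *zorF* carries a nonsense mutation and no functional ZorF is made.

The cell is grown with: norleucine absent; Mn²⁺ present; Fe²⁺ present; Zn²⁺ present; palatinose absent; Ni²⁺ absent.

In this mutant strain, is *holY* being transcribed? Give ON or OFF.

ON

Ni²⁺ is absent, so VelP is inactive.
ZorF is non-functional in this strain, so it has no effect.
Zn²⁺ is present, so PurL is inactive.
No activator is available at the *velE* promoter, so *velE* is not transcribed.
So VelE is not produced.
Required activator VelE is absent, so *kepF* is not transcribed.
So KepF is not produced.
With no repressor bound, *cilU* is transcribed.
So CilU is produced and active.
Norleucine is absent, so QilQ is inactive.
Required activator QilQ is absent, so *sibY* is not transcribed.
So SibY is not produced.
LomE is produced constitutively and is active.
No repressor is bound and LomE is active, so *fenS* is transcribed.
So FenS is produced and active.
Fe²⁺ is present, so KulG is active.
Mn²⁺ is present, so YilE is active.
With repressor YilE bound, *wexK* is not transcribed.
So WexK is not produced.
No repressor is bound and CilU and FenS are active, so *holY* is transcribed.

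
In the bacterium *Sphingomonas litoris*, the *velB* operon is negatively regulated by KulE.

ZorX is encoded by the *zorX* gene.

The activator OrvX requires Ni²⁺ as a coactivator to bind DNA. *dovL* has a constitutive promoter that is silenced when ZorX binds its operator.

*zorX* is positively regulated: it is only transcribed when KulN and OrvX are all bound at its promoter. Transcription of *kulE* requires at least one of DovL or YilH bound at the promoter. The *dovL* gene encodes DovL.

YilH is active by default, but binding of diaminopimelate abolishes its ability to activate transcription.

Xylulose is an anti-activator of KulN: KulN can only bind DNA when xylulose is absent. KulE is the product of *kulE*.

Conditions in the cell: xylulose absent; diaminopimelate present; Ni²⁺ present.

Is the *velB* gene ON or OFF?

Xylulose is absent, so KulN is active.
Ni²⁺ is present, so OrvX is active.
No repressor is bound and KulN and OrvX are active, so *zorX* is transcribed.
So ZorX is produced and active.
With repressor ZorX bound, *dovL* is not transcribed.
So DovL is not produced.
Diaminopimelate is present, so YilH is inactive.
No activator is available at the *kulE* promoter, so *kulE* is not transcribed.
So KulE is not produced.
With no repressor bound, *velB* is transcribed.

ON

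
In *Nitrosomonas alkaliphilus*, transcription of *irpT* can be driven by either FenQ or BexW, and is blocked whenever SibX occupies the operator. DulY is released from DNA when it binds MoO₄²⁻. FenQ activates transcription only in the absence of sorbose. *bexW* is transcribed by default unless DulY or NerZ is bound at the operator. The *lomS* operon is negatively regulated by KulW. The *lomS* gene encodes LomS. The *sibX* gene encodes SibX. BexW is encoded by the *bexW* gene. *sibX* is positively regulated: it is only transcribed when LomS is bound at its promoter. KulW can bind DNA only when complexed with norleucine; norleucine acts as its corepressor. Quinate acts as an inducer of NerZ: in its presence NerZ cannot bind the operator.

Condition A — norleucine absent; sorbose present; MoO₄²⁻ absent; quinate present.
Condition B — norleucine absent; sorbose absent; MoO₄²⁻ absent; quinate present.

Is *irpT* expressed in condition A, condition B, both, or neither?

Condition A:
Norleucine is absent, so KulW is inactive.
With no repressor bound, *lomS* is transcribed.
So LomS is produced and active.
No repressor is bound and LomS is active, so *sibX* is transcribed.
So SibX is produced and active.
Sorbose is present, so FenQ is inactive.
MoO₄²⁻ is absent, so DulY is active.
Quinate is present, so NerZ is inactive.
With repressor DulY bound, *bexW* is not transcribed.
So BexW is not produced.
With repressor SibX bound, *irpT* is not transcribed.
→ *irpT* is OFF in A.
Condition B:
Norleucine is absent, so KulW is inactive.
With no repressor bound, *lomS* is transcribed.
So LomS is produced and active.
No repressor is bound and LomS is active, so *sibX* is transcribed.
So SibX is produced and active.
Sorbose is absent, so FenQ is active.
MoO₄²⁻ is absent, so DulY is active.
Quinate is present, so NerZ is inactive.
With repressor DulY bound, *bexW* is not transcribed.
So BexW is not produced.
With repressor SibX bound, *irpT* is not transcribed.
→ *irpT* is OFF in B.

neither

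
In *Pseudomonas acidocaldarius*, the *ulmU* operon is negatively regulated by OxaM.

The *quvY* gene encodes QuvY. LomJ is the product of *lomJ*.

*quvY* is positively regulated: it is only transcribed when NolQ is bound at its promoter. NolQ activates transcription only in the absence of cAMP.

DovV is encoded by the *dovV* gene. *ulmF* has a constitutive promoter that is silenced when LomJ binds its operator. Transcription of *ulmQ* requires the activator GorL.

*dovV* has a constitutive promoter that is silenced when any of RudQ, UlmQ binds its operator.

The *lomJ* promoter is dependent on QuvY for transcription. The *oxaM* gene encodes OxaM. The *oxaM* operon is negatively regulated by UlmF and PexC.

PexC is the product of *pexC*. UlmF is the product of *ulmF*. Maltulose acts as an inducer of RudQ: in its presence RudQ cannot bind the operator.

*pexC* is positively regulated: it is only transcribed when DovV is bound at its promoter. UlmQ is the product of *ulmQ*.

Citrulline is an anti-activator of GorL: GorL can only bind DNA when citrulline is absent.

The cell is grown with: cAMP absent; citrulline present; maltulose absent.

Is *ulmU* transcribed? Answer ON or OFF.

cAMP is absent, so NolQ is active.
No repressor is bound and NolQ is active, so *quvY* is transcribed.
So QuvY is produced and active.
No repressor is bound and QuvY is active, so *lomJ* is transcribed.
So LomJ is produced and active.
With repressor LomJ bound, *ulmF* is not transcribed.
So UlmF is not produced.
Maltulose is absent, so RudQ is active.
Citrulline is present, so GorL is inactive.
Required activator GorL is absent, so *ulmQ* is not transcribed.
So UlmQ is not produced.
With repressor RudQ bound, *dovV* is not transcribed.
So DovV is not produced.
Required activator DovV is absent, so *pexC* is not transcribed.
So PexC is not produced.
With no repressor bound, *oxaM* is transcribed.
So OxaM is produced and active.
With repressor OxaM bound, *ulmU* is not transcribed.

OFF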